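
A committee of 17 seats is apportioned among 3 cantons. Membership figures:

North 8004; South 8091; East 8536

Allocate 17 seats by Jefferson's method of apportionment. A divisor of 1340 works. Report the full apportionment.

North 5, South 6, East 6

With modified divisor 1340: modified quotas North 5.973, South 6.038, East 6.370.
Rounding down: North 5, South 6, East 6 (total 17).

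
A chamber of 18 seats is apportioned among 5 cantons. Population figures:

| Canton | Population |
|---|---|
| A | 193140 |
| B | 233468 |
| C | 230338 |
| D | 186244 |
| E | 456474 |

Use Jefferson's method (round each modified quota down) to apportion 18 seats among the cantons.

Standard divisor 1299664/18 ≈ 72203.556; standard quotas: A 2.675, B 3.233, C 3.190, D 2.579, E 6.322.
Rounding down gives 2, 3, 3, 2, 6 = 16 seats, so the divisor must be adjusted.
With modified divisor 63200: modified quotas A 3.056, B 3.694, C 3.645, D 2.947, E 7.223.
Rounding down: A 3, B 3, C 3, D 2, E 7 (total 18).

A=3; B=3; C=3; D=2; E=7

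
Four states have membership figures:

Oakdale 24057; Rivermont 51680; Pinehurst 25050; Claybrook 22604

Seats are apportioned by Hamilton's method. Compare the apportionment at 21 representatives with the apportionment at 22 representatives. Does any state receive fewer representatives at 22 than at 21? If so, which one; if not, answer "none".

At 21 seats: Oakdale 4, Rivermont 9, Pinehurst 4, Claybrook 4.
At 22 seats: Oakdale 4, Rivermont 9, Pinehurst 5, Claybrook 4.
No state's allocation decreased.

none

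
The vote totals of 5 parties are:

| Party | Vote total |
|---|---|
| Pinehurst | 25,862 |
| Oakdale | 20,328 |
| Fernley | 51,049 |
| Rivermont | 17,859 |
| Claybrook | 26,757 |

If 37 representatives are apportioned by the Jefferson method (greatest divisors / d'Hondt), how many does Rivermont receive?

4

Standard divisor 141855/37 ≈ 3833.919; standard quotas: Pinehurst 6.746, Oakdale 5.302, Fernley 13.315, Rivermont 4.658, Claybrook 6.979.
Rounding down gives 6, 5, 13, 4, 6 = 34 seats, so the divisor must be adjusted.
With modified divisor 3600: modified quotas Pinehurst 7.184, Oakdale 5.647, Fernley 14.180, Rivermont 4.961, Claybrook 7.433.
Rounding down: Pinehurst 7, Oakdale 5, Fernley 14, Rivermont 4, Claybrook 7 (total 37).
Rivermont receives 4.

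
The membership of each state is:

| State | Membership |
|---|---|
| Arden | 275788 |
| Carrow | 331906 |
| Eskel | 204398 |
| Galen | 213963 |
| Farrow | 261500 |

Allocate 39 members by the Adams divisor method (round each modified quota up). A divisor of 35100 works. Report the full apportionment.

With modified divisor 35100: modified quotas Arden 7.857, Carrow 9.456, Eskel 5.823, Galen 6.096, Farrow 7.450.
Rounding up: Arden 8, Carrow 10, Eskel 6, Galen 7, Farrow 8 (total 39).

Arden 8; Carrow 10; Eskel 6; Galen 7; Farrow 8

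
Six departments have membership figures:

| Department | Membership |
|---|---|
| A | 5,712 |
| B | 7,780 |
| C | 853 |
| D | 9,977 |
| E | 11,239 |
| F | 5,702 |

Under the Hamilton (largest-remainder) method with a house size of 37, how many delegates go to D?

9

The standard divisor is 41263/37 ≈ 1115.216.
Standard quotas: A 5.1219, B 6.9762, C 0.7649, D 8.9462, E 10.0779, F 5.1129.
Lower quotas: A 5, B 6, C 0, D 8, E 10, F 5 (sum 34, leaving 3 seats).
Remainders in descending order: B 0.9762, D 0.9462, C 0.7649, A 0.1219, F 0.1129, E 0.0779.
The surplus seats go to B, D, C.
D receives 9.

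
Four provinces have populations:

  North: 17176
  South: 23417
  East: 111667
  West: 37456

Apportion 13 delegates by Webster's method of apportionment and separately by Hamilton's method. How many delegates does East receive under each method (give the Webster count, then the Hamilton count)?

7 and 8

Webster: North 1, South 2, East 7, West 3.
Hamilton: North 1, South 2, East 8, West 2.
East gets 7 under Webster and 8 under Hamilton.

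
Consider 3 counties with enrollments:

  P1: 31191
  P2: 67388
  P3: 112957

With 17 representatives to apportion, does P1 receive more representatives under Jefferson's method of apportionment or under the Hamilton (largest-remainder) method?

Hamilton

Jefferson: P1 2, P2 5, P3 10.
Hamilton: P1 3, P2 5, P3 9.
P1 gets 2 under Jefferson and 3 under Hamilton.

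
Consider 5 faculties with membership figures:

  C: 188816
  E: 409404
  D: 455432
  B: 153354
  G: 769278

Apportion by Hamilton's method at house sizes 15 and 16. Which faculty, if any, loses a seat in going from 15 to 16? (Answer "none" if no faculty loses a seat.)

At 15 seats: C 1, E 3, D 4, B 1, G 6.
At 16 seats: C 2, E 3, D 4, B 1, G 6.
No faculty's allocation decreased.

none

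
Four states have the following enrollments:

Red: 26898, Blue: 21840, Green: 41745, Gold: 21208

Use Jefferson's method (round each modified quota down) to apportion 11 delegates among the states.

Red: 3, Blue: 2, Green: 4, Gold: 2

Standard divisor 111691/11 ≈ 10153.727; standard quotas: Red 2.649, Blue 2.151, Green 4.111, Gold 2.089.
Rounding down gives 2, 2, 4, 2 = 10 seats, so the divisor must be adjusted.
With modified divisor 8700: modified quotas Red 3.092, Blue 2.510, Green 4.798, Gold 2.438.
Rounding down: Red 3, Blue 2, Green 4, Gold 2 (total 11).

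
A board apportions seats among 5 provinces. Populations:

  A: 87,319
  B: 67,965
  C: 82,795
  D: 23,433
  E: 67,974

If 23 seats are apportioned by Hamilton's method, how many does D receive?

Total 329486; standard divisor 329486/23 ≈ 14325.478.
Standard quotas: A 6.0954, B 4.7443, C 5.7796, D 1.6358, E 4.7450.
Lower quotas: A 6, B 4, C 5, D 1, E 4 (sum 20, leaving 3 seats).
Remainders in descending order: C 0.7796, E 0.7450, B 0.7443, D 0.6358, A 0.0954.
Largest remainders: C, E, B receive the extra seats.
D receives 1.

1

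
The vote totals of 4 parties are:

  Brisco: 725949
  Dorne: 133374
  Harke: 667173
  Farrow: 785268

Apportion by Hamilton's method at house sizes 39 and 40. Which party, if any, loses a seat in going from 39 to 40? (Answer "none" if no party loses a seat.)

Harke

At 39 seats: Brisco 12, Dorne 2, Harke 12, Farrow 13.
At 40 seats: Brisco 13, Dorne 2, Harke 11, Farrow 14.
Harke drops from 12 to 11.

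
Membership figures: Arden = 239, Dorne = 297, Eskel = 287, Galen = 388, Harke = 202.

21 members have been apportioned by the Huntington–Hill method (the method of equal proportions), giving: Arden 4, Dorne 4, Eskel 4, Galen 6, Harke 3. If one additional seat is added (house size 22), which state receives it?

Dorne

Priority for the next seat is population ÷ (√(s·(s+1))).
Priorities: Arden 53.442, Dorne 66.411, Eskel 64.175, Galen 59.870, Harke 58.312.
Highest priority: Dorne.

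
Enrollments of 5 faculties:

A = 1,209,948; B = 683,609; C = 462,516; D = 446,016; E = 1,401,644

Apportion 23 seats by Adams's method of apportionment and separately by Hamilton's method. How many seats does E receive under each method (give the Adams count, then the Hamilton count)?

7 and 8

Adams: A 6, B 4, C 3, D 3, E 7.
Hamilton: A 7, B 4, C 2, D 2, E 8.
E gets 7 under Adams and 8 under Hamilton.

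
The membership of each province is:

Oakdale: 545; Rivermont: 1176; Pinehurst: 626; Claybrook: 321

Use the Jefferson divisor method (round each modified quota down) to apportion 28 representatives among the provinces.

Standard divisor 2668/28 ≈ 95.286; standard quotas: Oakdale 5.720, Rivermont 12.342, Pinehurst 6.570, Claybrook 3.369.
Rounding down gives 5, 12, 6, 3 = 26 seats, so the divisor must be adjusted.
With modified divisor 90: modified quotas Oakdale 6.056, Rivermont 13.067, Pinehurst 6.956, Claybrook 3.567.
Rounding down: Oakdale 6, Rivermont 13, Pinehurst 6, Claybrook 3 (total 28).

Oakdale=6, Rivermont=13, Pinehurst=6, Claybrook=3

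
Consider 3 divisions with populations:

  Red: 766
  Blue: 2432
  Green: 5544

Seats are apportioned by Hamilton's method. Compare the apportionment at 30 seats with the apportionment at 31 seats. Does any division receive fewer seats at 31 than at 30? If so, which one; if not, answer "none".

At 30 seats: Red 3, Blue 8, Green 19.
At 31 seats: Red 3, Blue 8, Green 20.
No division's allocation decreased.

none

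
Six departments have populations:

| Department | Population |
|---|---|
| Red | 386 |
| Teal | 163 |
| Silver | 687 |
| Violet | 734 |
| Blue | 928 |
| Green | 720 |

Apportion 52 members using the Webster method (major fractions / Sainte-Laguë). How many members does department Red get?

6

Standard divisor 3618/52 ≈ 69.577; standard quotas: Red 5.548, Teal 2.343, Silver 9.874, Violet 10.549, Blue 13.338, Green 10.348.
Rounding to the nearest integer gives Red 6, Teal 2, Silver 10, Violet 11, Blue 13, Green 10 — total 52, matching the house size, so no adjustment is needed.
Red receives 6.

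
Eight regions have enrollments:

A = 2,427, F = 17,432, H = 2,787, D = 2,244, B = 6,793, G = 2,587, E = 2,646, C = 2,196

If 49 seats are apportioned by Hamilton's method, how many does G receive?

The standard divisor is 39112/49 ≈ 798.204.
Standard quotas: A 3.0406, F 21.8390, H 3.4916, D 2.8113, B 8.5104, G 3.2410, E 3.3149, C 2.7512.
Lower quotas: A 3, F 21, H 3, D 2, B 8, G 3, E 3, C 2 (sum 45, leaving 4 seats).
Remainders in descending order: F 0.8390, D 0.8113, C 0.7512, B 0.5104, H 0.4916, E 0.3149, G 0.2410, A 0.0406.
Largest remainders: F, D, C, B receive the extra seats.
G receives 3.

3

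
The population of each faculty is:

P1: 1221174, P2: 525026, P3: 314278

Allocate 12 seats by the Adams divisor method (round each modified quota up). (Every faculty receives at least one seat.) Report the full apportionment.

Standard divisor 2060478/12 ≈ 171706.5; standard quotas: P1 7.112, P2 3.058, P3 1.830.
Rounding up gives 8, 4, 2 = 14 seats, so the divisor must be adjusted.
With modified divisor 189300: modified quotas P1 6.451, P2 2.774, P3 1.660.
Rounding up: P1 7, P2 3, P3 2 (total 12).

P1 7, P2 3, P3 2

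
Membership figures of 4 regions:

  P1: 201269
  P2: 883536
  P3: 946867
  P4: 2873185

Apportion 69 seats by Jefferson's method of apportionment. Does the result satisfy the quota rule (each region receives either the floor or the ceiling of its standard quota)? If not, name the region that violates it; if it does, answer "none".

P4

Standard quotas: P1 2.831, P2 12.429, P3 13.320, P4 40.419.
Jefferson allocation: P1 2, P2 12, P3 13, P4 42.
P4 has quota 40.419 (lower 40, upper 41) but receives 42 — outside the quota interval.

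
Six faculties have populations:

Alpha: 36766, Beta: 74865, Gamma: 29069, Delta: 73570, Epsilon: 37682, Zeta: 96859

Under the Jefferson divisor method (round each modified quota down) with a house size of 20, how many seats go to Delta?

4

Standard divisor 348811/20 ≈ 17440.55; standard quotas: Alpha 2.108, Beta 4.293, Gamma 1.667, Delta 4.218, Epsilon 2.161, Zeta 5.554.
Rounding down gives 2, 4, 1, 4, 2, 5 = 18 seats, so the divisor must be adjusted.
With modified divisor 14800: modified quotas Alpha 2.484, Beta 5.058, Gamma 1.964, Delta 4.971, Epsilon 2.546, Zeta 6.545.
Rounding down: Alpha 2, Beta 5, Gamma 1, Delta 4, Epsilon 2, Zeta 6 (total 20).
Delta receives 4.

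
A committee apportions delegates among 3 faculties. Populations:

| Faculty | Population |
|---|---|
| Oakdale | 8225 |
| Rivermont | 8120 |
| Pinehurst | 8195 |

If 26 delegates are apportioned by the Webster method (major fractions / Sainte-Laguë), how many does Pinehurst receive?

9

Standard divisor 24540/26 ≈ 943.846; standard quotas: Oakdale 8.714, Rivermont 8.603, Pinehurst 8.683.
Rounding to the nearest integer gives 9, 9, 9 = 27 seats, so the divisor must be adjusted.
With modified divisor 960: modified quotas Oakdale 8.568, Rivermont 8.458, Pinehurst 8.536.
Rounding to the nearest integer: Oakdale 9, Rivermont 8, Pinehurst 9 (total 26).
Pinehurst receives 9.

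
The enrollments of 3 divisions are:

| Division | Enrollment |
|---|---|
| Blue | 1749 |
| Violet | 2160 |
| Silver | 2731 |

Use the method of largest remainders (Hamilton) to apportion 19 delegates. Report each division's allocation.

Standard divisor: 6640 ÷ 19 ≈ 349.474.
Standard quotas: Blue 5.005, Violet 6.181, Silver 7.815.
Lower quotas: Blue 5, Violet 6, Silver 7 (sum 18, leaving 1 seat).
Remainders in descending order: Silver 0.815, Violet 0.181, Blue 0.005.
The surplus seat goes to Silver.

Blue 5, Violet 6, Silver 8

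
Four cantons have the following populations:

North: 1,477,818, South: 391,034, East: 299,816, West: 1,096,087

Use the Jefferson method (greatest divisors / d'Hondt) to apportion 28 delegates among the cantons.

Standard divisor 3264755/28 ≈ 116598.393; standard quotas: North 12.674, South 3.354, East 2.571, West 9.401.
Rounding down gives 12, 3, 2, 9 = 26 seats, so the divisor must be adjusted.
With modified divisor 107600: modified quotas North 13.734, South 3.634, East 2.786, West 10.187.
Rounding down: North 13, South 3, East 2, West 10 (total 28).

North 13; South 3; East 2; West 10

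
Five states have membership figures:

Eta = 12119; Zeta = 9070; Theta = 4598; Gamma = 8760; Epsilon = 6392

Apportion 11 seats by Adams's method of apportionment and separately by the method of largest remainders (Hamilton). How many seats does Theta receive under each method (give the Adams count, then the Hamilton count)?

Adams: Eta 3, Zeta 2, Theta 2, Gamma 2, Epsilon 2.
Hamilton: Eta 3, Zeta 3, Theta 1, Gamma 2, Epsilon 2.
Theta gets 2 under Adams and 1 under Hamilton.

2 and 1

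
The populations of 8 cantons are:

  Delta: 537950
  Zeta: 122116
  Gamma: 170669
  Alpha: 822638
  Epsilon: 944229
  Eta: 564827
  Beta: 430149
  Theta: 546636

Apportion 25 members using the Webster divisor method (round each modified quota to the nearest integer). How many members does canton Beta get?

Standard divisor 4139214/25 ≈ 165568.56; standard quotas: Delta 3.249, Zeta 0.738, Gamma 1.031, Alpha 4.969, Epsilon 5.703, Eta 3.411, Beta 2.598, Theta 3.302.
Rounding to the nearest integer gives Delta 3, Zeta 1, Gamma 1, Alpha 5, Epsilon 6, Eta 3, Beta 3, Theta 3 — total 25, matching the house size, so no adjustment is needed.
Beta receives 3.

3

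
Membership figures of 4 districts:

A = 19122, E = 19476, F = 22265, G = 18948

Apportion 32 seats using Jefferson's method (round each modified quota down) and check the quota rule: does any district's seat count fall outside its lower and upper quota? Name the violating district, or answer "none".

Standard quotas: A 7.667, E 7.809, F 8.927, G 7.597.
Jefferson allocation: A 8, E 8, F 9, G 7.
Every allocation lies between the lower and upper quota.

none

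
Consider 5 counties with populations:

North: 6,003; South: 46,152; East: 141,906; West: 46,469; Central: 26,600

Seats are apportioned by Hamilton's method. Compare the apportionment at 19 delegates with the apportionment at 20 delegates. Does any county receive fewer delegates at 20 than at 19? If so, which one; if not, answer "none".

North

At 19 seats: North 1, South 3, East 10, West 3, Central 2.
At 20 seats: North 0, South 3, East 11, West 4, Central 2.
North drops from 1 to 0.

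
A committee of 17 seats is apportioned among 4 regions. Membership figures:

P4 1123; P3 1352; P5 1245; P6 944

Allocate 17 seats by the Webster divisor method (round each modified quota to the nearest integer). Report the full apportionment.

P4=4, P3=5, P5=5, P6=3

Standard divisor 4664/17 ≈ 274.353; standard quotas: P4 4.093, P3 4.928, P5 4.538, P6 3.441.
Rounding to the nearest integer gives P4 4, P3 5, P5 5, P6 3 — total 17, matching the house size, so no adjustment is needed.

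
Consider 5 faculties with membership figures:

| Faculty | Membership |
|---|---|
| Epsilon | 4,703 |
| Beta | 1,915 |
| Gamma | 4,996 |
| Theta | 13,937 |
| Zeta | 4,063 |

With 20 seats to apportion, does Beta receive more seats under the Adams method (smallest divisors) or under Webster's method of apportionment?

Adams

Adams: Epsilon 3, Beta 2, Gamma 3, Theta 9, Zeta 3.
Webster: Epsilon 3, Beta 1, Gamma 3, Theta 10, Zeta 3.
Beta gets 2 under Adams and 1 under Webster.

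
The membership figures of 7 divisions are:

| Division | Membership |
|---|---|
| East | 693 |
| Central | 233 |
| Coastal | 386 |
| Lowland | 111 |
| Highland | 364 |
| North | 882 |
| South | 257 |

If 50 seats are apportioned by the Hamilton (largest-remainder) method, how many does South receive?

The standard divisor is 2926/50 ≈ 58.52.
Standard quotas: East 11.842, Central 3.982, Coastal 6.596, Lowland 1.897, Highland 6.220, North 15.072, South 4.392.
Lower quotas: East 11, Central 3, Coastal 6, Lowland 1, Highland 6, North 15, South 4 (sum 46, leaving 4 seats).
Remainders in descending order: Central 0.982, Lowland 0.897, East 0.842, Coastal 0.596, South 0.392, Highland 0.220, North 0.072.
Largest remainders: Central, Lowland, East, Coastal receive the extra seats.
South receives 4.

4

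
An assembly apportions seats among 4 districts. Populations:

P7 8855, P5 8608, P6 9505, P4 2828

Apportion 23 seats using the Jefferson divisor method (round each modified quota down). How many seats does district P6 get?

Standard divisor 29796/23 ≈ 1295.478; standard quotas: P7 6.835, P5 6.645, P6 7.337, P4 2.183.
Rounding down gives 6, 6, 7, 2 = 21 seats, so the divisor must be adjusted.
With modified divisor 1200: modified quotas P7 7.379, P5 7.173, P6 7.921, P4 2.357.
Rounding down: P7 7, P5 7, P6 7, P4 2 (total 23).
P6 receives 7.

7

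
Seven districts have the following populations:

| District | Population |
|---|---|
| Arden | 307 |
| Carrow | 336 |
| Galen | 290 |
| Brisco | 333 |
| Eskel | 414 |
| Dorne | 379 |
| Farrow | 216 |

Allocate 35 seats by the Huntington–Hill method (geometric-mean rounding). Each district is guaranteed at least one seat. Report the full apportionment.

With divisor 64: modified quotas Arden 4.797, Carrow 5.250, Galen 4.531, Brisco 5.203, Eskel 6.469, Dorne 5.922, Farrow 3.375.
Geometric-mean thresholds: Arden √(4·5)=4.472, Carrow √(5·6)=5.477, Galen √(4·5)=4.472, Brisco √(5·6)=5.477, Eskel √(6·7)=6.481, Dorne √(5·6)=5.477, Farrow √(3·4)=3.464.
Each quota rounded against its threshold gives Arden 5, Carrow 5, Galen 5, Brisco 5, Eskel 6, Dorne 6, Farrow 3 (total 35).

Arden 5, Carrow 5, Galen 5, Brisco 5, Eskel 6, Dorne 6, Farrow 3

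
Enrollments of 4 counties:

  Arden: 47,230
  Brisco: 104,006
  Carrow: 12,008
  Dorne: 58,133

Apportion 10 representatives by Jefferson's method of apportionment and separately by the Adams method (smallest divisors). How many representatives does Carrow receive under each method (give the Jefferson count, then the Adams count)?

Jefferson: Arden 2, Brisco 5, Carrow 0, Dorne 3.
Adams: Arden 2, Brisco 4, Carrow 1, Dorne 3.
Carrow gets 0 under Jefferson and 1 under Adams.

0 and 1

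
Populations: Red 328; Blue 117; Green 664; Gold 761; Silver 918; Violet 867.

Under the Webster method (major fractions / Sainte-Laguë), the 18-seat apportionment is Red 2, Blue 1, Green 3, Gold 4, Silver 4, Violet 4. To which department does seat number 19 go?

Silver

Priority for the next seat is population ÷ (current seats + 0.5).
Priorities: Red 131.200, Blue 78.000, Green 189.714, Gold 169.111, Silver 204.000, Violet 192.667.
Highest priority: Silver.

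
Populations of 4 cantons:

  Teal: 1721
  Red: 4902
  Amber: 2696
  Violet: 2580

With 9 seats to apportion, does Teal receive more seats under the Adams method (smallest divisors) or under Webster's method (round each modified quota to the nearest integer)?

Adams: Teal 2, Red 3, Amber 2, Violet 2.
Webster: Teal 1, Red 4, Amber 2, Violet 2.
Teal gets 2 under Adams and 1 under Webster.

Adams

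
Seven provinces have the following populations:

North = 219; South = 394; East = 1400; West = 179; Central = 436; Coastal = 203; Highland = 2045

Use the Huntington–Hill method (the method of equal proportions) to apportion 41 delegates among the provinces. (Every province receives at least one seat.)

North=2; South=3; East=11; West=2; Central=4; Coastal=2; Highland=17

With divisor 123: modified quotas North 1.780, South 3.203, East 11.382, West 1.455, Central 3.545, Coastal 1.650, Highland 16.626.
Geometric-mean thresholds: North √(1·2)=1.414, South √(3·4)=3.464, East √(11·12)=11.489, West √(1·2)=1.414, Central √(3·4)=3.464, Coastal √(1·2)=1.414, Highland √(16·17)=16.492.
Each quota rounded against its threshold gives North 2, South 3, East 11, West 2, Central 4, Coastal 2, Highland 17 (total 41).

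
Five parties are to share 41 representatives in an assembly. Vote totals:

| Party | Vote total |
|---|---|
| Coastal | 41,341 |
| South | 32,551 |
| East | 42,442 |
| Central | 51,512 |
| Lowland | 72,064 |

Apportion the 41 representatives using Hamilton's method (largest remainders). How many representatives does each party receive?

Standard divisor: 239910 ÷ 41 ≈ 5851.463.
Standard quotas: Coastal 7.0651, South 5.5629, East 7.2532, Central 8.8033, Lowland 12.3156.
Lower quotas: Coastal 7, South 5, East 7, Central 8, Lowland 12 (sum 39, leaving 2 seats).
Remainders in descending order: Central 0.8033, South 0.5629, Lowland 0.3156, East 0.2532, Coastal 0.0651.
Largest remainders: Central, South receive the extra seats.

Coastal: 7, South: 6, East: 7, Central: 9, Lowland: 12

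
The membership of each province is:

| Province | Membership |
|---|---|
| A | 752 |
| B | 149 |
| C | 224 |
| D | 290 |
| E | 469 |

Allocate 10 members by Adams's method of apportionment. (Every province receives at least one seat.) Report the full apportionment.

A=4, B=1, C=1, D=2, E=2

Standard divisor 1884/10 ≈ 188.4; standard quotas: A 3.992, B 0.791, C 1.189, D 1.539, E 2.489.
Rounding up gives 4, 1, 2, 2, 3 = 12 seats, so the divisor must be adjusted.
With modified divisor 240: modified quotas A 3.133, B 0.621, C 0.933, D 1.208, E 1.954.
Rounding up: A 4, B 1, C 1, D 2, E 2 (total 10).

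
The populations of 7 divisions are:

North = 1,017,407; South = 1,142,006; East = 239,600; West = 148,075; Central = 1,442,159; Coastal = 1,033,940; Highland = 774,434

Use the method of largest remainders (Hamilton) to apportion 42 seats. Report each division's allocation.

North 7, South 8, East 2, West 1, Central 10, Coastal 8, Highland 6

The standard divisor is 5797621/42 ≈ 138038.595.
Standard quotas: North 7.3705, South 8.2731, East 1.7357, West 1.0727, Central 10.4475, Coastal 7.4902, Highland 5.6103.
Lower quotas: North 7, South 8, East 1, West 1, Central 10, Coastal 7, Highland 5 (sum 39, leaving 3 seats).
Remainders in descending order: East 0.7357, Highland 0.6103, Coastal 0.4902, Central 0.4475, North 0.3705, South 0.2731, West 0.0727.
Largest remainders: East, Highland, Coastal receive the extra seats.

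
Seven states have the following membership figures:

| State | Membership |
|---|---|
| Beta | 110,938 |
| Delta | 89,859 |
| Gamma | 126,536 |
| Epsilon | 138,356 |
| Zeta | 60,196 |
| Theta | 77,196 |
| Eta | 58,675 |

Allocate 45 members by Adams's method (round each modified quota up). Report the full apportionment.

Beta=8; Delta=6; Gamma=9; Epsilon=9; Zeta=4; Theta=5; Eta=4

Standard divisor 661756/45 ≈ 14705.689; standard quotas: Beta 7.544, Delta 6.110, Gamma 8.605, Epsilon 9.408, Zeta 4.093, Theta 5.249, Eta 3.990.
Rounding up gives 8, 7, 9, 10, 5, 6, 4 = 49 seats, so the divisor must be adjusted.
With modified divisor 15600: modified quotas Beta 7.111, Delta 5.760, Gamma 8.111, Epsilon 8.869, Zeta 3.859, Theta 4.948, Eta 3.761.
Rounding up: Beta 8, Delta 6, Gamma 9, Epsilon 9, Zeta 4, Theta 5, Eta 4 (total 45).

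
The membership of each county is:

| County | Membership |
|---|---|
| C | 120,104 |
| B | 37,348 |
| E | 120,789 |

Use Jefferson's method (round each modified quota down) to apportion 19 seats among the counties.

Standard divisor 278241/19 ≈ 14644.263; standard quotas: C 8.201, B 2.550, E 8.248.
Rounding down gives 8, 2, 8 = 18 seats, so the divisor must be adjusted.
With modified divisor 13380: modified quotas C 8.976, B 2.791, E 9.028.
Rounding down: C 8, B 2, E 9 (total 19).

C=8, B=2, E=9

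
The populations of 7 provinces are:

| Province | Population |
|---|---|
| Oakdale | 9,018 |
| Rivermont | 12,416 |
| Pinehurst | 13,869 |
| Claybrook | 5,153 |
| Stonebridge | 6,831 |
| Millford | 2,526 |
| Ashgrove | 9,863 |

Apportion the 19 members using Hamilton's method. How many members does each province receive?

Oakdale=3; Rivermont=4; Pinehurst=4; Claybrook=2; Stonebridge=2; Millford=1; Ashgrove=3

Total 59676; standard divisor 59676/19 ≈ 3140.842.
Standard quotas: Oakdale 2.8712, Rivermont 3.9531, Pinehurst 4.4157, Claybrook 1.6406, Stonebridge 2.1749, Millford 0.8042, Ashgrove 3.1402.
Lower quotas: Oakdale 2, Rivermont 3, Pinehurst 4, Claybrook 1, Stonebridge 2, Millford 0, Ashgrove 3 (sum 15, leaving 4 seats).
Remainders in descending order: Rivermont 0.9531, Oakdale 0.8712, Millford 0.8042, Claybrook 0.6406, Pinehurst 0.4157, Stonebridge 0.1749, Ashgrove 0.1402.
The surplus seats go to Rivermont, Oakdale, Millford, Claybrook.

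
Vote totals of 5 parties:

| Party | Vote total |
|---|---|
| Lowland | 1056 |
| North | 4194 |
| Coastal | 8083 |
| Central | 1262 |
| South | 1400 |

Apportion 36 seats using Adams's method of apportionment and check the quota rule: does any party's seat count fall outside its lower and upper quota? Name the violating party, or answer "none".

none

Standard quotas: Lowland 2.377, North 9.439, Coastal 18.192, Central 2.840, South 3.151.
Adams allocation: Lowland 3, North 9, Coastal 18, Central 3, South 3.
Every allocation lies between the lower and upper quota.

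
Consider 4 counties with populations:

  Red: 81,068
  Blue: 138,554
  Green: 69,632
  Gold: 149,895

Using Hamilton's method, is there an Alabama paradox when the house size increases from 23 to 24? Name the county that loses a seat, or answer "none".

none

At 23 seats: Red 4, Blue 7, Green 4, Gold 8.
At 24 seats: Red 4, Blue 8, Green 4, Gold 8.
No county's allocation decreased.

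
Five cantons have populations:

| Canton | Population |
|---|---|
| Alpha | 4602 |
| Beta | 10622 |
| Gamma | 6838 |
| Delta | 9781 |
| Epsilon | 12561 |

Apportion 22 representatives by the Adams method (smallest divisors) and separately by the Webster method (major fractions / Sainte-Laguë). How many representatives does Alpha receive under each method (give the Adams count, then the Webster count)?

3 and 2

Adams: Alpha 3, Beta 5, Gamma 3, Delta 5, Epsilon 6.
Webster: Alpha 2, Beta 5, Gamma 4, Delta 5, Epsilon 6.
Alpha gets 3 under Adams and 2 under Webster.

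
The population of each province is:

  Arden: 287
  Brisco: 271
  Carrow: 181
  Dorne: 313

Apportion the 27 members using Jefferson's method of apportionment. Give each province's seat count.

Arden: 7, Brisco: 7, Carrow: 5, Dorne: 8

Standard divisor 1052/27 ≈ 38.963; standard quotas: Arden 7.366, Brisco 6.955, Carrow 4.645, Dorne 8.033.
Rounding down gives 7, 6, 4, 8 = 25 seats, so the divisor must be adjusted.
With modified divisor 36: modified quotas Arden 7.972, Brisco 7.528, Carrow 5.028, Dorne 8.694.
Rounding down: Arden 7, Brisco 7, Carrow 5, Dorne 8 (total 27).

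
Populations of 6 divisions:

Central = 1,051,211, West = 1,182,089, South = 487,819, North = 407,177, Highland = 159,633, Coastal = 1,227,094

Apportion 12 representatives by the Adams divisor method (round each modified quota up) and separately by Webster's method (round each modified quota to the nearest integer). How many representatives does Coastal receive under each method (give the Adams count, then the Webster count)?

3 and 4

Adams: Central 3, West 3, South 1, North 1, Highland 1, Coastal 3.
Webster: Central 3, West 3, South 1, North 1, Highland 0, Coastal 4.
Coastal gets 3 under Adams and 4 under Webster.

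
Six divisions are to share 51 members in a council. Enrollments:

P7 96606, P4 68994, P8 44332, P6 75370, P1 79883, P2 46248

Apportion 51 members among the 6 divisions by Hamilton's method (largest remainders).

P7: 12; P4: 9; P8: 5; P6: 9; P1: 10; P2: 6

Standard divisor: 411433 ÷ 51 ≈ 8067.314.
Standard quotas: P7 11.9750, P4 8.5523, P8 5.4953, P6 9.3426, P1 9.9021, P2 5.7328.
Lower quotas: P7 11, P4 8, P8 5, P6 9, P1 9, P2 5 (sum 47, leaving 4 seats).
Remainders in descending order: P7 0.9750, P1 0.9021, P2 0.7328, P4 0.5523, P8 0.4953, P6 0.3426.
Largest remainders: P7, P1, P2, P4 receive the extra seats.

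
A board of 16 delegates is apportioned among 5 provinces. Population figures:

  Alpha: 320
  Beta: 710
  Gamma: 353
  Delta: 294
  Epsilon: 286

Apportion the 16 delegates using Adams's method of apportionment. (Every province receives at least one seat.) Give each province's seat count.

Alpha 3, Beta 5, Gamma 3, Delta 3, Epsilon 2

Standard divisor 1963/16 ≈ 122.688; standard quotas: Alpha 2.608, Beta 5.787, Gamma 2.877, Delta 2.396, Epsilon 2.331.
Rounding up gives 3, 6, 3, 3, 3 = 18 seats, so the divisor must be adjusted.
With modified divisor 145: modified quotas Alpha 2.207, Beta 4.897, Gamma 2.434, Delta 2.028, Epsilon 1.972.
Rounding up: Alpha 3, Beta 5, Gamma 3, Delta 3, Epsilon 2 (total 16).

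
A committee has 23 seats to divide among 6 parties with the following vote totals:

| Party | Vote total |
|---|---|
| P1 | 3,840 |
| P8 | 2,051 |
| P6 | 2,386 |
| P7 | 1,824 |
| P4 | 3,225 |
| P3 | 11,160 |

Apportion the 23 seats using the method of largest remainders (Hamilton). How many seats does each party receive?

Total 24486; standard divisor 24486/23 ≈ 1064.609.
Standard quotas: P1 3.6070, P8 1.9265, P6 2.2412, P7 1.7133, P4 3.0293, P3 10.4827.
Lower quotas: P1 3, P8 1, P6 2, P7 1, P4 3, P3 10 (sum 20, leaving 3 seats).
Remainders in descending order: P8 0.9265, P7 0.7133, P1 0.6070, P3 0.4827, P6 0.2412, P4 0.0293.
Largest remainders: P8, P7, P1 receive the extra seats.

P1 4; P8 2; P6 2; P7 2; P4 3; P3 10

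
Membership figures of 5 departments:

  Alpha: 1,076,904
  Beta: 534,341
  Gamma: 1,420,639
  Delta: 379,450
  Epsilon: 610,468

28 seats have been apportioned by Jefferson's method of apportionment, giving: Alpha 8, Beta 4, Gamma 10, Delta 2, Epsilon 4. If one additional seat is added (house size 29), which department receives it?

Priority for the next seat is population ÷ (current seats + 1).
Priorities: Alpha 119656.000, Beta 106868.200, Gamma 129149.000, Delta 126483.333, Epsilon 122093.600.
Highest priority: Gamma.

Gamma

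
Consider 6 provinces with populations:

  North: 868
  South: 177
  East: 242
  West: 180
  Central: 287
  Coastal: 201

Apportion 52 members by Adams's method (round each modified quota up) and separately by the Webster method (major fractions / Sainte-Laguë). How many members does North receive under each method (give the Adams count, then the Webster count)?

22 and 23

Adams: North 22, South 5, East 7, West 5, Central 8, Coastal 5.
Webster: North 23, South 5, East 6, West 5, Central 8, Coastal 5.
North gets 22 under Adams and 23 under Webster.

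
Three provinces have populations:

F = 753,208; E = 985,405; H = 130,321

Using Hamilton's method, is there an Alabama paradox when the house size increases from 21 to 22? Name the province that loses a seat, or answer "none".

H

At 21 seats: F 8, E 11, H 2.
At 22 seats: F 9, E 12, H 1.
H drops from 2 to 1.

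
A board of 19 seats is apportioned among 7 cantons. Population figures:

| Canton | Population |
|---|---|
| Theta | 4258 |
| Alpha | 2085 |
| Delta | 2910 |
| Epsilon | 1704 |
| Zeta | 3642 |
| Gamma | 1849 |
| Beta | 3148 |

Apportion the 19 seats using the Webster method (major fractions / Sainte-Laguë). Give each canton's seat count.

Theta 4; Alpha 2; Delta 3; Epsilon 2; Zeta 3; Gamma 2; Beta 3

Standard divisor 19596/19 ≈ 1031.368; standard quotas: Theta 4.128, Alpha 2.022, Delta 2.821, Epsilon 1.652, Zeta 3.531, Gamma 1.793, Beta 3.052.
Rounding to the nearest integer gives 4, 2, 3, 2, 4, 2, 3 = 20 seats, so the divisor must be adjusted.
With modified divisor 1100: modified quotas Theta 3.871, Alpha 1.895, Delta 2.645, Epsilon 1.549, Zeta 3.311, Gamma 1.681, Beta 2.862.
Rounding to the nearest integer: Theta 4, Alpha 2, Delta 3, Epsilon 2, Zeta 3, Gamma 2, Beta 3 (total 19).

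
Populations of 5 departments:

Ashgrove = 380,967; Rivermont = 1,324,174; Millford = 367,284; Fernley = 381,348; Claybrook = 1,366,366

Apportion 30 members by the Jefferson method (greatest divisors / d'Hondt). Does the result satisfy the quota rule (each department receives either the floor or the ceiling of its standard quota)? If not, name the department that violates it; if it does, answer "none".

Standard quotas: Ashgrove 2.992, Rivermont 10.399, Millford 2.884, Fernley 2.995, Claybrook 10.730.
Jefferson allocation: Ashgrove 3, Rivermont 10, Millford 3, Fernley 3, Claybrook 11.
Every allocation lies between the lower and upper quota.

none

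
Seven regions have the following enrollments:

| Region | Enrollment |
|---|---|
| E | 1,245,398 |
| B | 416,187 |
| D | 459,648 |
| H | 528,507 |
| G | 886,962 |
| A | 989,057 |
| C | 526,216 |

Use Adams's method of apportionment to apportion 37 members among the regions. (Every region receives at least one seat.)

E: 9, B: 3, D: 4, H: 4, G: 6, A: 7, C: 4

Standard divisor 5051975/37 ≈ 136539.865; standard quotas: E 9.121, B 3.048, D 3.366, H 3.871, G 6.496, A 7.244, C 3.854.
Rounding up gives 10, 4, 4, 4, 7, 8, 4 = 41 seats, so the divisor must be adjusted.
With modified divisor 150500: modified quotas E 8.275, B 2.765, D 3.054, H 3.512, G 5.893, A 6.572, C 3.496.
Rounding up: E 9, B 3, D 4, H 4, G 6, A 7, C 4 (total 37).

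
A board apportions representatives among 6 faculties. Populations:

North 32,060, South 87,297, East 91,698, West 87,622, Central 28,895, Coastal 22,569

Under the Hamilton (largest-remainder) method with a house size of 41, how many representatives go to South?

10

Standard divisor: 350141 ÷ 41 ≈ 8540.024.
Standard quotas: North 3.7541, South 10.2221, East 10.7374, West 10.2602, Central 3.3835, Coastal 2.6427.
Lower quotas: North 3, South 10, East 10, West 10, Central 3, Coastal 2 (sum 38, leaving 3 seats).
Remainders in descending order: North 0.7541, East 0.7374, Coastal 0.6427, Central 0.3835, West 0.2602, South 0.2221.
Largest remainders: North, East, Coastal receive the extra seats.
South receives 10.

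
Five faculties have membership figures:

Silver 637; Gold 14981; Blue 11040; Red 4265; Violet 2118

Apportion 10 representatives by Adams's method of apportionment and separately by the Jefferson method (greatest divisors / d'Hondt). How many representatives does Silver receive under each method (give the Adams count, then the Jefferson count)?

Adams: Silver 1, Gold 4, Blue 3, Red 1, Violet 1.
Jefferson: Silver 0, Gold 5, Blue 4, Red 1, Violet 0.
Silver gets 1 under Adams and 0 under Jefferson.

1 and 0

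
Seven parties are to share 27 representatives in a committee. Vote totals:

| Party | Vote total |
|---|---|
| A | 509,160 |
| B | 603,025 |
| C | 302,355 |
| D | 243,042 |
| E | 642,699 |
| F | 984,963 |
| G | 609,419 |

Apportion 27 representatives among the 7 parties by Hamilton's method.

Standard divisor: 3894663 ÷ 27 ≈ 144246.778.
Standard quotas: A 3.5298, B 4.1805, C 2.0961, D 1.6849, E 4.4556, F 6.8283, G 4.2248.
Lower quotas: A 3, B 4, C 2, D 1, E 4, F 6, G 4 (sum 24, leaving 3 seats).
Remainders in descending order: F 0.8283, D 0.6849, A 0.5298, E 0.4556, G 0.2248, B 0.1805, C 0.0961.
Largest remainders: F, D, A receive the extra seats.

A=4, B=4, C=2, D=2, E=4, F=7, G=4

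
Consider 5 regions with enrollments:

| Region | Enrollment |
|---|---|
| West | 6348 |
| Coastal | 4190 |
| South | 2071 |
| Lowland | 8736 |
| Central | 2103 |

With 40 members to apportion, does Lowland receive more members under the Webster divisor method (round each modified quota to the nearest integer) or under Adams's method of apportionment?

Webster

Webster: West 11, Coastal 7, South 3, Lowland 15, Central 4.
Adams: West 11, Coastal 7, South 4, Lowland 14, Central 4.
Lowland gets 15 under Webster and 14 under Adams.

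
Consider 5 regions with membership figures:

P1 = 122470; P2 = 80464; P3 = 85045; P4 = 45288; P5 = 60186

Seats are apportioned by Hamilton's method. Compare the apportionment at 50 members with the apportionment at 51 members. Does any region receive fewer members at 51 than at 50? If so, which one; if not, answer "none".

none

At 50 seats: P1 15, P2 10, P3 11, P4 6, P5 8.
At 51 seats: P1 16, P2 10, P3 11, P4 6, P5 8.
No region's allocation decreased.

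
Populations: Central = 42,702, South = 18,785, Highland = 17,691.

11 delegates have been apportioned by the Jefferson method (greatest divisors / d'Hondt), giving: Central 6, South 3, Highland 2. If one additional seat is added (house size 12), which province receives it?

Priority for the next seat is population ÷ (current seats + 1).
Priorities: Central 6100.286, South 4696.250, Highland 5897.000.
Highest priority: Central.

Central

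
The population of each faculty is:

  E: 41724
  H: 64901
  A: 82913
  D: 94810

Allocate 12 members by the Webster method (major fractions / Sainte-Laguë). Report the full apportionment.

Standard divisor 284348/12 ≈ 23695.667; standard quotas: E 1.761, H 2.739, A 3.499, D 4.001.
Rounding to the nearest integer gives E 2, H 3, A 3, D 4 — total 12, matching the house size, so no adjustment is needed.

E=2; H=3; A=3; D=4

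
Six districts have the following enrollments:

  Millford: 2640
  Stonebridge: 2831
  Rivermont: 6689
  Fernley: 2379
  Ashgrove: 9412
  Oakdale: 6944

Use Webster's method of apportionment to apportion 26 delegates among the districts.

Millford 2; Stonebridge 2; Rivermont 6; Fernley 2; Ashgrove 8; Oakdale 6

Standard divisor 30895/26 ≈ 1188.269; standard quotas: Millford 2.222, Stonebridge 2.382, Rivermont 5.629, Fernley 2.002, Ashgrove 7.921, Oakdale 5.844.
Rounding to the nearest integer gives Millford 2, Stonebridge 2, Rivermont 6, Fernley 2, Ashgrove 8, Oakdale 6 — total 26, matching the house size, so no adjustment is needed.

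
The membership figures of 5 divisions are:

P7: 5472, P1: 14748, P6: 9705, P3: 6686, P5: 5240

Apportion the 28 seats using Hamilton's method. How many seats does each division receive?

Standard divisor: 41851 ÷ 28 ≈ 1494.679.
Standard quotas: P7 3.6610, P1 9.8670, P6 6.4930, P3 4.4732, P5 3.5058.
Lower quotas: P7 3, P1 9, P6 6, P3 4, P5 3 (sum 25, leaving 3 seats).
Remainders in descending order: P1 0.8670, P7 0.6610, P5 0.5058, P6 0.4930, P3 0.4732.
Largest remainders: P1, P7, P5 receive the extra seats.

P7 4, P1 10, P6 6, P3 4, P5 4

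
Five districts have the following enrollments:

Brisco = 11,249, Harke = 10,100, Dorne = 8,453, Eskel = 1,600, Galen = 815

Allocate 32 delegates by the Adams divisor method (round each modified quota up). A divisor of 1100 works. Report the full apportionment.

Brisco 11, Harke 10, Dorne 8, Eskel 2, Galen 1

With modified divisor 1100: modified quotas Brisco 10.226, Harke 9.182, Dorne 7.685, Eskel 1.455, Galen 0.741.
Rounding up: Brisco 11, Harke 10, Dorne 8, Eskel 2, Galen 1 (total 32).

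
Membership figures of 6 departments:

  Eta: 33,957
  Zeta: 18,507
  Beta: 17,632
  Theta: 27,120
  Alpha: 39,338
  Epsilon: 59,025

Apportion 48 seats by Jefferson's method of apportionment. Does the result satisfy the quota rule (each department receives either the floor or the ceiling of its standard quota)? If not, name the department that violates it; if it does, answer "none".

Standard quotas: Eta 8.334, Zeta 4.542, Beta 4.327, Theta 6.656, Alpha 9.655, Epsilon 14.486.
Jefferson allocation: Eta 8, Zeta 4, Beta 4, Theta 7, Alpha 10, Epsilon 15.
Every allocation lies between the lower and upper quota.

none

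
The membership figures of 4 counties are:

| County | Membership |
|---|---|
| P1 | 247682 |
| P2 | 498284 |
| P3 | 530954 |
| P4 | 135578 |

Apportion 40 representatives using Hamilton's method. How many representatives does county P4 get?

The standard divisor is 1412498/40 ≈ 35312.45.
Standard quotas: P1 7.0140, P2 14.1107, P3 15.0359, P4 3.8394.
Lower quotas: P1 7, P2 14, P3 15, P4 3 (sum 39, leaving 1 seat).
Remainders in descending order: P4 0.8394, P2 0.1107, P3 0.0359, P1 0.0140.
The surplus seat goes to P4.
P4 receives 4.

4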